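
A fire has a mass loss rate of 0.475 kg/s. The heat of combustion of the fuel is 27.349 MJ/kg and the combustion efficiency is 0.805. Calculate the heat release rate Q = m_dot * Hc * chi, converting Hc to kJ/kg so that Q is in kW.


Hc = 27.349 MJ/kg = 27.349 * 1000 kJ/kg = 27349 kJ/kg
Q = 0.475 kg/s * 27349 kJ/kg * 0.805 = 10458 kW

10458 kW


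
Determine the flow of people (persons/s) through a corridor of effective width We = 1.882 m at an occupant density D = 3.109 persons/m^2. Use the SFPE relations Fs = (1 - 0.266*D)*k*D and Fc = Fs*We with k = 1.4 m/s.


1 - 0.266*D = 1 - 0.266*3.109 = 0.17301
Fs = 0.17301 * 1.4 * 3.109 = 0.75303 persons/(s*m)
Fc = 0.75303 * 1.882 = 1.4172 persons/s

1.4172 persons/s


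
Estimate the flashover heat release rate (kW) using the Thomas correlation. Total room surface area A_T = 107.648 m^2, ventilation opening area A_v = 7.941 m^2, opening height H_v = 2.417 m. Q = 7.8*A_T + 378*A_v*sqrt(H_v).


7.8*A_T = 839.65
sqrt(H_v) = 1.5547
378*A_v*sqrt(H_v) = 4666.7
Q = 839.65 + 4666.7 = 5506.3 kW

5506.3 kW


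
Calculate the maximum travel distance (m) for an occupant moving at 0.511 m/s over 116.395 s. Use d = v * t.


d = 0.511 * 116.395 = 59.478 m

59.478 m


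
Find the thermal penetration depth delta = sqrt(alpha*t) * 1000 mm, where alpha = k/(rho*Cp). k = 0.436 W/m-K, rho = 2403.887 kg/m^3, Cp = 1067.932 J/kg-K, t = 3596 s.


alpha = 0.436 / (2403.887 * 1067.932) = 1.6984e-07 m^2/s
alpha * t = 0.00061073
delta = sqrt(0.00061073) * 1000 = 24.713 mm

24.713 mm


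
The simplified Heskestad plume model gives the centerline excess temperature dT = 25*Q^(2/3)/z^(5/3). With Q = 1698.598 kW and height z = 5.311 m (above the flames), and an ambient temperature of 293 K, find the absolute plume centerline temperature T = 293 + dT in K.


Q^(2/3) = 142.36
z^(5/3) = 16.167
dT = 25 * 142.36 / 16.167 = 220.14 K
T = 293 + 220.14 = 513.14 K

513.14 K


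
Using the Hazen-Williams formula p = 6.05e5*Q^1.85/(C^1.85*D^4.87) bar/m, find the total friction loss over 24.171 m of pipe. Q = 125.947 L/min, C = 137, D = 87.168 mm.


Q^1.85 = 7679.8
C^1.85 = 8972.9
D^4.87 = 2.8154e+09
p/m = 0.00018392 bar/m
p_total = 0.00018392 * 24.171 = 0.0044455 bar

0.0044455 bar


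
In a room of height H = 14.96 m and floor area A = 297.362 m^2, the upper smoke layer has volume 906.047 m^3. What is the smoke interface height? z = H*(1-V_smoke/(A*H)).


V/(A*H) = 0.20367
1 - 0.20367 = 0.79633
z = 14.96 * 0.79633 = 11.913 m

11.913 m


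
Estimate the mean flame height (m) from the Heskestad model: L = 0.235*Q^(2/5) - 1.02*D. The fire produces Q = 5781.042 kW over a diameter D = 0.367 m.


Q^(2/5) = 31.974
0.235 * Q^(2/5) = 7.5140
1.02 * D = 0.37434
L = 7.1396 m

7.1396 m


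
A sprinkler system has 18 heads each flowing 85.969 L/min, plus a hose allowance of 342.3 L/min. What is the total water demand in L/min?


Sprinkler demand = 18 * 85.969 = 1547.442 L/min
Total = 1547.442 + 342.3 = 1889.742 L/min

1889.742 L/min


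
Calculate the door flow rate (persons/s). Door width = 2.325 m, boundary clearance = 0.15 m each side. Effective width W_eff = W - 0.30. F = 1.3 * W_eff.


W_eff = 2.325 - 0.30 = 2.025 m
F = 1.3 * 2.025 = 2.6325 persons/s

2.6325 persons/s


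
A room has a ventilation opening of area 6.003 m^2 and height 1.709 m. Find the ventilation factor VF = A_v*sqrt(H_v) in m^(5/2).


sqrt(H_v) = 1.3073
VF = 6.003 * 1.3073 = 7.8476 m^(5/2)

7.8476 m^(5/2)


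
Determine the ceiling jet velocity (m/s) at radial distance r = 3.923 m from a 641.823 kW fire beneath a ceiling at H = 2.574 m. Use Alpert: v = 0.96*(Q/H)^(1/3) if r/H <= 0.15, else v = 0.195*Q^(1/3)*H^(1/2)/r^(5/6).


r/H = 3.923 / 2.574 = 1.5241
r/H > 0.15, so v = 0.195*Q^(1/3)*H^(1/2)/r^(5/6)
Q^(1/3) = 8.6259
H^(1/2) = 1.6044
r^(5/6) = 3.1238
v = 0.195 * 8.6259 * 1.6044 / 3.1238 = 0.86390 m/s

0.86390 m/s


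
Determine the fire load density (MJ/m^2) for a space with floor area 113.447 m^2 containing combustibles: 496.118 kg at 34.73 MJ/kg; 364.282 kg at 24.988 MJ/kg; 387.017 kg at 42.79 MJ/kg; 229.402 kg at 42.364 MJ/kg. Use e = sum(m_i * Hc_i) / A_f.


Total energy = 496.118*34.73 + 364.282*24.988 + 387.017*42.79 + 229.402*42.364
= 17230.18 + 9102.679 + 16560.46 + 9718.386
= 52611.70 MJ
e = 52611.70 / 113.447 = 463.76 MJ/m^2

463.76 MJ/m^2


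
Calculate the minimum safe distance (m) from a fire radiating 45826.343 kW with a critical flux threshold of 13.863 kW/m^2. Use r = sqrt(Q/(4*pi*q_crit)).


4*pi*q_crit = 174.21
Q/(4*pi*q_crit) = 263.06
r = sqrt(263.06) = 16.219 m

16.219 m


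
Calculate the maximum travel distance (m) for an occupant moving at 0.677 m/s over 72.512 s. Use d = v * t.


d = 0.677 * 72.512 = 49.091 m

49.091 m


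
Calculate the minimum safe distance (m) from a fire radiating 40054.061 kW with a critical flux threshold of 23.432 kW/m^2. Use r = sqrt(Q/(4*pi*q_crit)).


4*pi*q_crit = 294.46
Q/(4*pi*q_crit) = 136.03
r = sqrt(136.03) = 11.663 m

11.663 m


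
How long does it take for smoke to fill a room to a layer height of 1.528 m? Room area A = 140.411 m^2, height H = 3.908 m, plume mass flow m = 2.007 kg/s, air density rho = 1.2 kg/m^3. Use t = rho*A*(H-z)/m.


H - z = 2.38 m
t = 1.2 * 140.411 * 2.38 / 2.007 = 199.81 s

199.81 s


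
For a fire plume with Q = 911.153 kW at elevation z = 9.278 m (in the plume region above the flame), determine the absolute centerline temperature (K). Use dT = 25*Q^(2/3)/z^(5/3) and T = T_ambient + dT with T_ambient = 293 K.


Q^(2/3) = 93.986
z^(5/3) = 40.966
dT = 25 * 93.986 / 40.966 = 57.356 K
T = 293 + 57.356 = 350.36 K

350.36 K


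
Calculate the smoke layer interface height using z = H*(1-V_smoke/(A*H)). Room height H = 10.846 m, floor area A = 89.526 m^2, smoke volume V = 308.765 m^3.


V/(A*H) = 0.31799
1 - 0.31799 = 0.68201
z = 10.846 * 0.68201 = 7.3971 m

7.3971 m


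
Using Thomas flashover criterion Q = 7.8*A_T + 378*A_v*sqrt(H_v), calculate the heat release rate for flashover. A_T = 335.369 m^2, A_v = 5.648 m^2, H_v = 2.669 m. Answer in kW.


7.8*A_T = 2615.9
sqrt(H_v) = 1.6337
378*A_v*sqrt(H_v) = 3487.9
Q = 2615.9 + 3487.9 = 6103.8 kW

6103.8 kW


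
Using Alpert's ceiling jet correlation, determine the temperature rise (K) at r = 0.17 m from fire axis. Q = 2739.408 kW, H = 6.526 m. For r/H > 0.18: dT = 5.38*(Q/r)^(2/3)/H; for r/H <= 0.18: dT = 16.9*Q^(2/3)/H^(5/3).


r/H = 0.17 / 6.526 = 0.026050
r/H <= 0.18, so dT = 16.9*Q^(2/3)/H^(5/3)
Q^(2/3) = 195.78
H^(5/3) = 22.790
dT = 16.9 * 195.78 / 22.790 = 145.18 K

145.18 K


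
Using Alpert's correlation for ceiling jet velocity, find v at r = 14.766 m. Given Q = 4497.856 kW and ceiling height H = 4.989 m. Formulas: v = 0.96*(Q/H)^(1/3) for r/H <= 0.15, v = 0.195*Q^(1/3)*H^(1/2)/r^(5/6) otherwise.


r/H = 14.766 / 4.989 = 2.9597
r/H > 0.15, so v = 0.195*Q^(1/3)*H^(1/2)/r^(5/6)
Q^(1/3) = 16.507
H^(1/2) = 2.2336
r^(5/6) = 9.4273
v = 0.195 * 16.507 * 2.2336 / 9.4273 = 0.76265 m/s

0.76265 m/s


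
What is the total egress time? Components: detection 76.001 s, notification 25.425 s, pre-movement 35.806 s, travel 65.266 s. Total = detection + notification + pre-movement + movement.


Total = 76.001 + 25.425 + 35.806 + 65.266 = 202.498 s

202.498 s


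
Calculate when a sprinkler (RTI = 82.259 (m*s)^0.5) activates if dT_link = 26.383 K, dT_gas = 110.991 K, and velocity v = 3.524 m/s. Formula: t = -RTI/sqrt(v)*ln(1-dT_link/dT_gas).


dT_link/dT_gas = 0.23770
ln(1 - 0.23770) = -0.27142
t = -82.259 / sqrt(3.524) * -0.27142 = 11.893 s

11.893 s


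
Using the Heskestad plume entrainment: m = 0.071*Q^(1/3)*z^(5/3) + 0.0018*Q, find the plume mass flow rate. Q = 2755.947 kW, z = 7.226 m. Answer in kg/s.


Q^(1/3) = 14.020
z^(5/3) = 27.008
First term = 0.071 * 14.020 * 27.008 = 26.885
Second term = 0.0018 * 2755.947 = 4.9607
m = 31.846 kg/s

31.846 kg/s


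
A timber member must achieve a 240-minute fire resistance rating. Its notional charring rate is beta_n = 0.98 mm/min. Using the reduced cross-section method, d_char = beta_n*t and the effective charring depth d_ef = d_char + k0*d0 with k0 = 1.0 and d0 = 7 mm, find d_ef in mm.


d_char = 0.98 * 240 = 235.2 mm
d_ef = 235.2 + 1.0*7 = 242.2 mm

242.2 mm


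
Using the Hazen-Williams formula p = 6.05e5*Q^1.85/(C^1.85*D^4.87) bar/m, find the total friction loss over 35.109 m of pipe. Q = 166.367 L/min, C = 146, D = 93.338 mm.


Q^1.85 = 12852
C^1.85 = 10094
D^4.87 = 3.9281e+09
p/m = 0.00019611 bar/m
p_total = 0.00019611 * 35.109 = 0.0068851 bar

0.0068851 bar


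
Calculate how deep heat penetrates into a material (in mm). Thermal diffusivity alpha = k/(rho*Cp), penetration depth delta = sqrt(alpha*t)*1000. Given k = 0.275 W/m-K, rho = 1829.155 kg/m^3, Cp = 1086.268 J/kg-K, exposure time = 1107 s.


alpha = 0.275 / (1829.155 * 1086.268) = 1.3840e-07 m^2/s
alpha * t = 0.00015321
delta = sqrt(0.00015321) * 1000 = 12.378 mm

12.378 mm


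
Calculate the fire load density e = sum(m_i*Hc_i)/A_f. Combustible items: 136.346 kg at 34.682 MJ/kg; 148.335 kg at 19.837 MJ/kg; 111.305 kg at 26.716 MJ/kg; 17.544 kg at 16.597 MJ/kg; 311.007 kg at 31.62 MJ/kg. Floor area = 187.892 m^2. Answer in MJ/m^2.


Total energy = 136.346*34.682 + 148.335*19.837 + 111.305*26.716 + 17.544*16.597 + 311.007*31.62
= 4728.752 + 2942.521 + 2973.624 + 291.1778 + 9834.041
= 20770.12 MJ
e = 20770.12 / 187.892 = 110.54 MJ/m^2

110.54 MJ/m^2


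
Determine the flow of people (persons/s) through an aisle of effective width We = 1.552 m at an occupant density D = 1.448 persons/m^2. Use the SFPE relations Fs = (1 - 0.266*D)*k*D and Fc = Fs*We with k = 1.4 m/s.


1 - 0.266*D = 1 - 0.266*1.448 = 0.61483
Fs = 0.61483 * 1.4 * 1.448 = 1.2464 persons/(s*m)
Fc = 1.2464 * 1.552 = 1.9344 persons/s

1.9344 persons/s


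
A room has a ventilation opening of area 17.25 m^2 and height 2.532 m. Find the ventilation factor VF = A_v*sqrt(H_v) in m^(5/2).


sqrt(H_v) = 1.5912
VF = 17.25 * 1.5912 = 27.449 m^(5/2)

27.449 m^(5/2)


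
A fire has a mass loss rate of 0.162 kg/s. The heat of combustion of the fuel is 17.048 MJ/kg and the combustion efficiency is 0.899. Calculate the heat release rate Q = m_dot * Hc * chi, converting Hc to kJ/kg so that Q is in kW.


Hc = 17.048 MJ/kg = 17.048 * 1000 kJ/kg = 17048 kJ/kg
Q = 0.162 kg/s * 17048 kJ/kg * 0.899 = 2482.8 kW

2482.8 kW


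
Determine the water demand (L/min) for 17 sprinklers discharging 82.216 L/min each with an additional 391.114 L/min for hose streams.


Sprinkler demand = 17 * 82.216 = 1397.672 L/min
Total = 1397.672 + 391.114 = 1788.786 L/min

1788.786 L/min


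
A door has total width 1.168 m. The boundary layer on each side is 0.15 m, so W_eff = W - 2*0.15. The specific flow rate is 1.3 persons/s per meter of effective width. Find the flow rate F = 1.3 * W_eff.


W_eff = 1.168 - 0.30 = 0.868 m
F = 1.3 * 0.868 = 1.1284 persons/s

1.1284 persons/s


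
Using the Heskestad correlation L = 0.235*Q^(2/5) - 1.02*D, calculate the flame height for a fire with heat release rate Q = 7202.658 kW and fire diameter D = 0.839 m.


Q^(2/5) = 34.914
0.235 * Q^(2/5) = 8.2047
1.02 * D = 0.85578
L = 7.3490 m

7.3490 m


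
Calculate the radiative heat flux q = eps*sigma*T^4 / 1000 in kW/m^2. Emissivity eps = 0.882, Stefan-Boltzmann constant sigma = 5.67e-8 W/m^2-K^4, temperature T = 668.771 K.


T^4 = 2.0004e+11
q = 0.882 * 5.67e-8 * 2.0004e+11 / 1000 = 10.004 kW/m^2

10.004 kW/m^2


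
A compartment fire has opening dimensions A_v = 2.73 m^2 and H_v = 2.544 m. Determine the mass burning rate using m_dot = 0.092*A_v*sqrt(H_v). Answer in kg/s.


sqrt(H_v) = 1.5950
m_dot = 0.092 * 2.73 * 1.5950 = 0.40060 kg/s

0.40060 kg/s


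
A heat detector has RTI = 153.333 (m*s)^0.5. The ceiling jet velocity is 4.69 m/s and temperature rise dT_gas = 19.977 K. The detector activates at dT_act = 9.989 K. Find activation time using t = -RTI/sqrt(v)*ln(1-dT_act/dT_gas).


dT_act/dT_gas = 0.50003
ln(1 - 0.50003) = -0.69320
t = -153.333 / sqrt(4.69) * -0.69320 = 49.080 s

49.080 s


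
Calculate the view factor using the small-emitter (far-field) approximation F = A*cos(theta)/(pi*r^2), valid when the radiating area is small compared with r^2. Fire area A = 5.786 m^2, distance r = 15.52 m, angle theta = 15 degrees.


cos(15 deg) = 0.96593
pi*r^2 = 756.72
F = 5.786 * 0.96593 / 756.72 = 0.0073857

0.0073857


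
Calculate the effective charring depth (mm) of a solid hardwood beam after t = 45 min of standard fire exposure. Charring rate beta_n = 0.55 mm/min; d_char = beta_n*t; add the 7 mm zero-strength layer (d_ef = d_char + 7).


d_char = 0.55 * 45 = 24.75 mm
d_ef = 24.75 + 1.0*7 = 31.75 mm

31.75 mm


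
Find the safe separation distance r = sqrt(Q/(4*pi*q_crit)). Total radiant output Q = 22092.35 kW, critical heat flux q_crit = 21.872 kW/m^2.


4*pi*q_crit = 274.85
Q/(4*pi*q_crit) = 80.379
r = sqrt(80.379) = 8.9654 m

8.9654 m


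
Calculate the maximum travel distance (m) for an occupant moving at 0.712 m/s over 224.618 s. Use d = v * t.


d = 0.712 * 224.618 = 159.93 m

159.93 m


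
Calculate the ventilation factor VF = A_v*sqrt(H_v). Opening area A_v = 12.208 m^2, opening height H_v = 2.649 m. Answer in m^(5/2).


sqrt(H_v) = 1.6276
VF = 12.208 * 1.6276 = 19.869 m^(5/2)

19.869 m^(5/2)


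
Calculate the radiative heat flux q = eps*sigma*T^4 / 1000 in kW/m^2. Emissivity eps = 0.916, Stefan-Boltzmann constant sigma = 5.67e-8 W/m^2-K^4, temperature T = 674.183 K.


T^4 = 2.0659e+11
q = 0.916 * 5.67e-8 * 2.0659e+11 / 1000 = 10.730 kW/m^2

10.730 kW/m^2


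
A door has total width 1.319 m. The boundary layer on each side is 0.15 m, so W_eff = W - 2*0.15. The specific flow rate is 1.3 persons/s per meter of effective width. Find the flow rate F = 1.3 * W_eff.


W_eff = 1.319 - 0.30 = 1.019 m
F = 1.3 * 1.019 = 1.3247 persons/s

1.3247 persons/s


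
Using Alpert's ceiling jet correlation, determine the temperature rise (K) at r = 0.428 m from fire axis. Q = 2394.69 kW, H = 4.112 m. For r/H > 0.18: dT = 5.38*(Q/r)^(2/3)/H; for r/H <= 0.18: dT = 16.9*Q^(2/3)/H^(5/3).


r/H = 0.428 / 4.112 = 0.10409
r/H <= 0.18, so dT = 16.9*Q^(2/3)/H^(5/3)
Q^(2/3) = 178.99
H^(5/3) = 10.554
dT = 16.9 * 178.99 / 10.554 = 286.61 K

286.61 K


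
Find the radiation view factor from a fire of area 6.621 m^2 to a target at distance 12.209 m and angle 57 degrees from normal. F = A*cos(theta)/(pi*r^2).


cos(57 deg) = 0.54464
pi*r^2 = 468.28
F = 6.621 * 0.54464 / 468.28 = 0.0077006

0.0077006


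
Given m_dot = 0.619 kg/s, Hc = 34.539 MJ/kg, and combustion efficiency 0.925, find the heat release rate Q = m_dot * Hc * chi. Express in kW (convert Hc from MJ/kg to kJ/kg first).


Hc = 34.539 MJ/kg = 34.539 * 1000 kJ/kg = 34539 kJ/kg
Q = 0.619 kg/s * 34539 kJ/kg * 0.925 = 19776 kW

19776 kW


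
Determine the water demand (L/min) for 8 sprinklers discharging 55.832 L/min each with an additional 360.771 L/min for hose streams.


Sprinkler demand = 8 * 55.832 = 446.656 L/min
Total = 446.656 + 360.771 = 807.427 L/min

807.427 L/min


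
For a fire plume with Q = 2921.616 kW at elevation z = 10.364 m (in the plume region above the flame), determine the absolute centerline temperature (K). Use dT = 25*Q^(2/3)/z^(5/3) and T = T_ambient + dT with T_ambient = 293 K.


Q^(2/3) = 204.37
z^(5/3) = 49.266
dT = 25 * 204.37 / 49.266 = 103.71 K
T = 293 + 103.71 = 396.71 K

396.71 K


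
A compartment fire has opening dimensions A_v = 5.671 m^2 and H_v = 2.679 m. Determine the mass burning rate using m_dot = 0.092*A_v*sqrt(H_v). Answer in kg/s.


sqrt(H_v) = 1.6368
m_dot = 0.092 * 5.671 * 1.6368 = 0.85395 kg/s

0.85395 kg/s


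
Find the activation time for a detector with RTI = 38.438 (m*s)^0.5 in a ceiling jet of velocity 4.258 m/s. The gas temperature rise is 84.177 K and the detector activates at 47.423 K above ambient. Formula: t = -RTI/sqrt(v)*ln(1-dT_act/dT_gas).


dT_act/dT_gas = 0.56337
ln(1 - 0.56337) = -0.82867
t = -38.438 / sqrt(4.258) * -0.82867 = 15.436 s

15.436 s


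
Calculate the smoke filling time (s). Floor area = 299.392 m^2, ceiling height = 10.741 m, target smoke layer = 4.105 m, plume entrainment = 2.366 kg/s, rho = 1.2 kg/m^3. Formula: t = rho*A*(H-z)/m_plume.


H - z = 6.636 m
t = 1.2 * 299.392 * 6.636 / 2.366 = 1007.7 s

1007.7 s


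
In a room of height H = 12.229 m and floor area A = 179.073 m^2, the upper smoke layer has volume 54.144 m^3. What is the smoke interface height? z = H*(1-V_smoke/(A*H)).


V/(A*H) = 0.024725
1 - 0.024725 = 0.97528
z = 12.229 * 0.97528 = 11.927 m

11.927 m


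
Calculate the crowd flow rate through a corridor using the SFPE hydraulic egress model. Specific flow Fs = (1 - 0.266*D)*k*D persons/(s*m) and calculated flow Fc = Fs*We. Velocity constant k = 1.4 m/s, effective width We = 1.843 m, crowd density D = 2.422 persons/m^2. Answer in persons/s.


1 - 0.266*D = 1 - 0.266*2.422 = 0.35575
Fs = 0.35575 * 1.4 * 2.422 = 1.2063 persons/(s*m)
Fc = 1.2063 * 1.843 = 2.2232 persons/s

2.2232 persons/s


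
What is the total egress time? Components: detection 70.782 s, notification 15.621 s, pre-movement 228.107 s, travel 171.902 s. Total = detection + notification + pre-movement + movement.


Total = 70.782 + 15.621 + 228.107 + 171.902 = 486.412 s

486.412 s


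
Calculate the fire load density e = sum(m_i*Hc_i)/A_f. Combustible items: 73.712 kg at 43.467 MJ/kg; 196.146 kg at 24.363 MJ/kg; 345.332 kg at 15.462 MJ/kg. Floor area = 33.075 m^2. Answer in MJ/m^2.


Total energy = 73.712*43.467 + 196.146*24.363 + 345.332*15.462
= 3204.040 + 4778.705 + 5339.523
= 13322.27 MJ
e = 13322.27 / 33.075 = 402.79 MJ/m^2

402.79 MJ/m^2


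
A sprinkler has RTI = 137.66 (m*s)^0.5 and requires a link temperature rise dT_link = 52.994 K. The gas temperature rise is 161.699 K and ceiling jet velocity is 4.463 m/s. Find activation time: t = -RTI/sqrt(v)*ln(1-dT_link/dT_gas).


dT_link/dT_gas = 0.32773
ln(1 - 0.32773) = -0.39710
t = -137.66 / sqrt(4.463) * -0.39710 = 25.876 s

25.876 s


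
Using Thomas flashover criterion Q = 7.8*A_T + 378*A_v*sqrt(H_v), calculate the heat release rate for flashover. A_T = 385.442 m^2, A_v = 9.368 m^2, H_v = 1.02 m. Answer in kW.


7.8*A_T = 3006.4
sqrt(H_v) = 1.0100
378*A_v*sqrt(H_v) = 3576.3
Q = 3006.4 + 3576.3 = 6582.8 kW

6582.8 kW


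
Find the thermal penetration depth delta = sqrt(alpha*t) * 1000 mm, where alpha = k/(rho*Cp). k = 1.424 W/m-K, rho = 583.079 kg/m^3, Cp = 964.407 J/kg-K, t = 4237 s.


alpha = 1.424 / (583.079 * 964.407) = 2.5323e-06 m^2/s
alpha * t = 0.010730
delta = sqrt(0.010730) * 1000 = 103.58 mm

103.58 mm


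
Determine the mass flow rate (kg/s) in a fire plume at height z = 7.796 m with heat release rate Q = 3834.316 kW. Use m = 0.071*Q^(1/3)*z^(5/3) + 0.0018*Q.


Q^(1/3) = 15.652
z^(5/3) = 30.652
First term = 0.071 * 15.652 * 30.652 = 34.062
Second term = 0.0018 * 3834.316 = 6.9018
m = 40.964 kg/s

40.964 kg/s


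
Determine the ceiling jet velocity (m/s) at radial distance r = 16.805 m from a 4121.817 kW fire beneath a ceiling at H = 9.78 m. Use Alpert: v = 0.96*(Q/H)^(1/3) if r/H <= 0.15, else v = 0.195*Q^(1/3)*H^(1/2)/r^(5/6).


r/H = 16.805 / 9.78 = 1.7183
r/H > 0.15, so v = 0.195*Q^(1/3)*H^(1/2)/r^(5/6)
Q^(1/3) = 16.034
H^(1/2) = 3.1273
r^(5/6) = 10.500
v = 0.195 * 16.034 * 3.1273 / 10.500 = 0.93118 m/s

0.93118 m/s


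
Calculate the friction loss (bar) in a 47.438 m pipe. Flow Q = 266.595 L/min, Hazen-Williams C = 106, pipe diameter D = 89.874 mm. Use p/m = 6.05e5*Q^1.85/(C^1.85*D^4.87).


Q^1.85 = 30749
C^1.85 = 5582.3
D^4.87 = 3.2674e+09
p/m = 0.0010199 bar/m
p_total = 0.0010199 * 47.438 = 0.048383 bar

0.048383 bar


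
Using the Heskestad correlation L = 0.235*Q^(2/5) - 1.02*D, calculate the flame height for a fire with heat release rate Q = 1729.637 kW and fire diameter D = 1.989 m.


Q^(2/5) = 19.732
0.235 * Q^(2/5) = 4.6371
1.02 * D = 2.0288
L = 2.6084 m

2.6084 m


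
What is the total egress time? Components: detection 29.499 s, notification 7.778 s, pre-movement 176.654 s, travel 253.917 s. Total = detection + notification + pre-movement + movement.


Total = 29.499 + 7.778 + 176.654 + 253.917 = 467.848 s

467.848 s


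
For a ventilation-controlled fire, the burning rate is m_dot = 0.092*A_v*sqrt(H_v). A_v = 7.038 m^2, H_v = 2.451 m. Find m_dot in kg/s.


sqrt(H_v) = 1.5656
m_dot = 0.092 * 7.038 * 1.5656 = 1.0137 kg/s

1.0137 kg/s


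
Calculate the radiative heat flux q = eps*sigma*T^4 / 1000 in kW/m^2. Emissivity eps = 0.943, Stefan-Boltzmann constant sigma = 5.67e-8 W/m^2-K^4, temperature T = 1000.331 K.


T^4 = 1.0013e+12
q = 0.943 * 5.67e-8 * 1.0013e+12 / 1000 = 53.539 kW/m^2

53.539 kW/m^2


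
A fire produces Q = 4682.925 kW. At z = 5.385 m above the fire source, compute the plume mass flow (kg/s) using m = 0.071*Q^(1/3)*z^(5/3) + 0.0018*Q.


Q^(1/3) = 16.730
z^(5/3) = 16.544
First term = 0.071 * 16.730 * 16.544 = 19.652
Second term = 0.0018 * 4682.925 = 8.4293
m = 28.081 kg/s

28.081 kg/s


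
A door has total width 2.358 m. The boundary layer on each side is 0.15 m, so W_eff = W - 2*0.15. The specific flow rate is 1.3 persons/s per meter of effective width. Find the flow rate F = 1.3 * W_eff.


W_eff = 2.358 - 0.30 = 2.058 m
F = 1.3 * 2.058 = 2.6754 persons/s

2.6754 persons/s


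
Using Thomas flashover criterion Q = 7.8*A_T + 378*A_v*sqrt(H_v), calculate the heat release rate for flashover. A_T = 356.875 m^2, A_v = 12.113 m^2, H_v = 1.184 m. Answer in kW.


7.8*A_T = 2783.625
sqrt(H_v) = 1.0881
378*A_v*sqrt(H_v) = 4982.2
Q = 2783.625 + 4982.2 = 7765.8 kW

7765.8 kW


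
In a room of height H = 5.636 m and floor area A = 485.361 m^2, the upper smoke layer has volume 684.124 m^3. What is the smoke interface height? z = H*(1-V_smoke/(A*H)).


V/(A*H) = 0.25009
1 - 0.25009 = 0.74991
z = 5.636 * 0.74991 = 4.2265 m

4.2265 m


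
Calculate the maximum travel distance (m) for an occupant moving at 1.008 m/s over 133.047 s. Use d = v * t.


d = 1.008 * 133.047 = 134.11 m

134.11 m


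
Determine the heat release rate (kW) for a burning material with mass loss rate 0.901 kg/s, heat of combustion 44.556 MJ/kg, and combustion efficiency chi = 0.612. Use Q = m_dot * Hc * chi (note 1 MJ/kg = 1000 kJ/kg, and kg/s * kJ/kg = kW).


Hc = 44.556 MJ/kg = 44.556 * 1000 kJ/kg = 44556 kJ/kg
Q = 0.901 kg/s * 44556 kJ/kg * 0.612 = 24569 kW

24569 kW


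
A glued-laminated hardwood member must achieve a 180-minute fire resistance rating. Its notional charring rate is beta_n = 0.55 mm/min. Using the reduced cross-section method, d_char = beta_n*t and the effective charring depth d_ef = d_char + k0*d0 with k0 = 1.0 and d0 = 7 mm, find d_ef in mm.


d_char = 0.55 * 180 = 99 mm
d_ef = 99 + 1.0*7 = 106 mm

106 mm


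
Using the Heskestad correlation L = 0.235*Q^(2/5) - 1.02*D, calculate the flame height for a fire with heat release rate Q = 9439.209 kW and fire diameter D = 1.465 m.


Q^(2/5) = 38.902
0.235 * Q^(2/5) = 9.1420
1.02 * D = 1.4943
L = 7.6477 m

7.6477 m


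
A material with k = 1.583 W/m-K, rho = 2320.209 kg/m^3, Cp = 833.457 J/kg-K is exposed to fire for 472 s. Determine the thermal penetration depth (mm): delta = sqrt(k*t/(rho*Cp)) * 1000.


alpha = 1.583 / (2320.209 * 833.457) = 8.1860e-07 m^2/s
alpha * t = 0.00038638
delta = sqrt(0.00038638) * 1000 = 19.657 mm

19.657 mm


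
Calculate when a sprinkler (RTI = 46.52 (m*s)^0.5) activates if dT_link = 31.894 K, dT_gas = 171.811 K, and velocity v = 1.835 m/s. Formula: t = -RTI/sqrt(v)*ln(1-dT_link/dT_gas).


dT_link/dT_gas = 0.18563
ln(1 - 0.18563) = -0.20535
t = -46.52 / sqrt(1.835) * -0.20535 = 7.0519 s

7.0519 s


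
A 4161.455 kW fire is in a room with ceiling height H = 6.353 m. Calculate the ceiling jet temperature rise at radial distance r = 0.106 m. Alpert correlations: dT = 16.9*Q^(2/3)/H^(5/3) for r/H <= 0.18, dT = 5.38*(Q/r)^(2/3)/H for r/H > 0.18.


r/H = 0.106 / 6.353 = 0.016685
r/H <= 0.18, so dT = 16.9*Q^(2/3)/H^(5/3)
Q^(2/3) = 258.72
H^(5/3) = 21.792
dT = 16.9 * 258.72 / 21.792 = 200.64 K

200.64 K


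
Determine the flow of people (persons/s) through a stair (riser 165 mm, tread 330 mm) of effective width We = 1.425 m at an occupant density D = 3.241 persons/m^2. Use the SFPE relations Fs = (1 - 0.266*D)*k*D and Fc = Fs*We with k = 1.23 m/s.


1 - 0.266*D = 1 - 0.266*3.241 = 0.13789
Fs = 0.13789 * 1.23 * 3.241 = 0.54970 persons/(s*m)
Fc = 0.54970 * 1.425 = 0.78333 persons/s

0.78333 persons/s


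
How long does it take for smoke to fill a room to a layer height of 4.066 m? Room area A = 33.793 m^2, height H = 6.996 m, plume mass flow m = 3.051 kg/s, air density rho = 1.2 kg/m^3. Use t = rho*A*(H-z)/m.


H - z = 2.93 m
t = 1.2 * 33.793 * 2.93 / 3.051 = 38.943 s

38.943 s


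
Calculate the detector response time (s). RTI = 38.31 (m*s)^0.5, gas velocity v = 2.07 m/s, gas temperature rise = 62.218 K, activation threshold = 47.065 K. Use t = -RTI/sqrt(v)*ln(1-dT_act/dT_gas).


dT_act/dT_gas = 0.75645
ln(1 - 0.75645) = -1.4124
t = -38.31 / sqrt(2.07) * -1.4124 = 37.610 s

37.610 s


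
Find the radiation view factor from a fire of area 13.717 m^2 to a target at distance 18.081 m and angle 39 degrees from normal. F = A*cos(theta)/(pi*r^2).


cos(39 deg) = 0.77715
pi*r^2 = 1027.1
F = 13.717 * 0.77715 / 1027.1 = 0.010379

0.010379


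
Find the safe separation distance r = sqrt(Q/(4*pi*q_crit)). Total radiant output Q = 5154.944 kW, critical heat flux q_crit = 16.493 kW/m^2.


4*pi*q_crit = 207.26
Q/(4*pi*q_crit) = 24.872
r = sqrt(24.872) = 4.9872 m

4.9872 m


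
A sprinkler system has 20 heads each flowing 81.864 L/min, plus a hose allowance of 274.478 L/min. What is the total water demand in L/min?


Sprinkler demand = 20 * 81.864 = 1637.28 L/min
Total = 1637.28 + 274.478 = 1911.758 L/min

1911.758 L/min


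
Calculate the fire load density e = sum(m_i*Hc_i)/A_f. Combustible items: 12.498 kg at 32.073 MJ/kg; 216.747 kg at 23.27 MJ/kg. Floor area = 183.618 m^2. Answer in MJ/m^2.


Total energy = 12.498*32.073 + 216.747*23.27
= 400.8484 + 5043.703
= 5444.551 MJ
e = 5444.551 / 183.618 = 29.652 MJ/m^2

29.652 MJ/m^2


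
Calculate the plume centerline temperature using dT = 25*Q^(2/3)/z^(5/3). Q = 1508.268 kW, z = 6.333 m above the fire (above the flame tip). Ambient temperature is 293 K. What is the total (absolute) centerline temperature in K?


Q^(2/3) = 131.52
z^(5/3) = 21.678
dT = 25 * 131.52 / 21.678 = 151.67 K
T = 293 + 151.67 = 444.67 K

444.67 K


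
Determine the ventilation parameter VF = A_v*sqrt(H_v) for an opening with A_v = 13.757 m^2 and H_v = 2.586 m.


sqrt(H_v) = 1.6081
VF = 13.757 * 1.6081 = 22.123 m^(5/2)

22.123 m^(5/2)


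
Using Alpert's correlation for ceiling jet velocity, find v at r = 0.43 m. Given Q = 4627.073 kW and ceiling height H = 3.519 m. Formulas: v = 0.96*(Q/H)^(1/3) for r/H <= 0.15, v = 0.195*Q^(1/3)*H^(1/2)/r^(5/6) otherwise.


r/H = 0.43 / 3.519 = 0.12219
r/H <= 0.15, so v = 0.96*(Q/H)^(1/3)
Q/H = 1314.9
(Q/H)^(1/3) = 10.955
v = 0.96 * 10.955 = 10.517 m/s

10.517 m/s


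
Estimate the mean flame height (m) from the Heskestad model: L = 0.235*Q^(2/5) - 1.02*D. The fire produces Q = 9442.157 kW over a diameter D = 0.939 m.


Q^(2/5) = 38.907
0.235 * Q^(2/5) = 9.1432
1.02 * D = 0.95778
L = 8.1854 m

8.1854 m


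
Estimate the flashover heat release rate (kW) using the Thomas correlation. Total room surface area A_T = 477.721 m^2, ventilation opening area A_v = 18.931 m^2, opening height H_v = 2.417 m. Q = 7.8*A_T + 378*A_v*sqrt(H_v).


7.8*A_T = 3726.2
sqrt(H_v) = 1.5547
378*A_v*sqrt(H_v) = 11125
Q = 3726.2 + 11125 = 14851 kW

14851 kW


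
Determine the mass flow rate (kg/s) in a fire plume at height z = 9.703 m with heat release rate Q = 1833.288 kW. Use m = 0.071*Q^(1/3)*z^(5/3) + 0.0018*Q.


Q^(1/3) = 12.239
z^(5/3) = 44.141
First term = 0.071 * 12.239 * 44.141 = 38.357
Second term = 0.0018 * 1833.288 = 3.2999
m = 41.657 kg/s

41.657 kg/s


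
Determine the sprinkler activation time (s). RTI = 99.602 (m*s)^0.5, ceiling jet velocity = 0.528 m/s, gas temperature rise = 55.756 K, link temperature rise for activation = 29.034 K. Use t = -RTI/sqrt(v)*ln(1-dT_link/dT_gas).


dT_link/dT_gas = 0.52073
ln(1 - 0.52073) = -0.73550
t = -99.602 / sqrt(0.528) * -0.73550 = 100.82 s

100.82 s


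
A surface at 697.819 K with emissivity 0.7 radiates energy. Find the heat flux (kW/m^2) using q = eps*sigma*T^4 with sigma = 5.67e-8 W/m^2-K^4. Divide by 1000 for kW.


T^4 = 2.3712e+11
q = 0.7 * 5.67e-8 * 2.3712e+11 / 1000 = 9.4114 kW/m^2

9.4114 kW/m^2


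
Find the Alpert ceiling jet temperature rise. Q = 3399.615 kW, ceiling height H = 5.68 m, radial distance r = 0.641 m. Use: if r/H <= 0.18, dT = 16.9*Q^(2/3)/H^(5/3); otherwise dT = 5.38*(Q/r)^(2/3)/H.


r/H = 0.641 / 5.68 = 0.11285
r/H <= 0.18, so dT = 16.9*Q^(2/3)/H^(5/3)
Q^(2/3) = 226.09
H^(5/3) = 18.082
dT = 16.9 * 226.09 / 18.082 = 211.31 K

211.31 K


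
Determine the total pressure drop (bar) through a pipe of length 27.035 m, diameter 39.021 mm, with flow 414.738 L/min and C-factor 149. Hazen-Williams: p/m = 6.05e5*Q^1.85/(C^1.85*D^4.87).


Q^1.85 = 69644
C^1.85 = 10481
D^4.87 = 5.6185e+07
p/m = 0.071552 bar/m
p_total = 0.071552 * 27.035 = 1.9344 bar

1.9344 bar


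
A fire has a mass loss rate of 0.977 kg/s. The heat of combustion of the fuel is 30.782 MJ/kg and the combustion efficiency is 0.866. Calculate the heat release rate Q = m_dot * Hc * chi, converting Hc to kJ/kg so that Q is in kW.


Hc = 30.782 MJ/kg = 30.782 * 1000 kJ/kg = 30782 kJ/kg
Q = 0.977 kg/s * 30782 kJ/kg * 0.866 = 26044 kW

26044 kW


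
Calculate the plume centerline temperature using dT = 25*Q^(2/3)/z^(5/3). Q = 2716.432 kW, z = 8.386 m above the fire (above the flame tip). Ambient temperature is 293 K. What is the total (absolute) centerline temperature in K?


Q^(2/3) = 194.69
z^(5/3) = 34.615
dT = 25 * 194.69 / 34.615 = 140.61 K
T = 293 + 140.61 = 433.61 K

433.61 K


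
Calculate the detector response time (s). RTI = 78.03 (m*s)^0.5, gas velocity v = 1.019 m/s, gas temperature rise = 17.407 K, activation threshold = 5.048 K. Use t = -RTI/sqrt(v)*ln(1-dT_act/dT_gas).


dT_act/dT_gas = 0.29000
ln(1 - 0.29000) = -0.34249
t = -78.03 / sqrt(1.019) * -0.34249 = 26.474 s

26.474 s


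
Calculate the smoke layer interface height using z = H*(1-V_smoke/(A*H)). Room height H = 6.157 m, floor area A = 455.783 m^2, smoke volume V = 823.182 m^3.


V/(A*H) = 0.29334
1 - 0.29334 = 0.70666
z = 6.157 * 0.70666 = 4.3509 m

4.3509 m


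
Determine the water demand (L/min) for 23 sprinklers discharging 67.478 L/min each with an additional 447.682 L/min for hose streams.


Sprinkler demand = 23 * 67.478 = 1551.994 L/min
Total = 1551.994 + 447.682 = 1999.676 L/min

1999.676 L/min


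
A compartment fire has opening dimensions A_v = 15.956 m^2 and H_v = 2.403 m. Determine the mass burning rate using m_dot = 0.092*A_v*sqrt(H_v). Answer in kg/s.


sqrt(H_v) = 1.5502
m_dot = 0.092 * 15.956 * 1.5502 = 2.2756 kg/s

2.2756 kg/s


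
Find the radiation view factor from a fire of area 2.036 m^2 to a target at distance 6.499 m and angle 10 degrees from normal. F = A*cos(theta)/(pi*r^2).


cos(10 deg) = 0.98481
pi*r^2 = 132.69
F = 2.036 * 0.98481 / 132.69 = 0.015111

0.015111


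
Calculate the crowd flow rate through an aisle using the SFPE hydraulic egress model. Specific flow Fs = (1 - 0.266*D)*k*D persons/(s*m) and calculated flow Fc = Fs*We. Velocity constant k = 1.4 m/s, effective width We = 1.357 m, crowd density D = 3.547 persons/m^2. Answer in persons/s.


1 - 0.266*D = 1 - 0.266*3.547 = 0.056498
Fs = 0.056498 * 1.4 * 3.547 = 0.28056 persons/(s*m)
Fc = 0.28056 * 1.357 = 0.38072 persons/s

0.38072 persons/s


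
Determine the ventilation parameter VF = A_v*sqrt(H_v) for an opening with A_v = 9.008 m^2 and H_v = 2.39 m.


sqrt(H_v) = 1.5460
VF = 9.008 * 1.5460 = 13.926 m^(5/2)

13.926 m^(5/2)


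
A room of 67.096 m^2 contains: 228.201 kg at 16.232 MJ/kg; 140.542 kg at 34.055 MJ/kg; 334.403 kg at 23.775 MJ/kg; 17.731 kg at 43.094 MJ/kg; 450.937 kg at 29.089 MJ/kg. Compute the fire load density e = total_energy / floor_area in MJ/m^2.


Total energy = 228.201*16.232 + 140.542*34.055 + 334.403*23.775 + 17.731*43.094 + 450.937*29.089
= 3704.159 + 4786.158 + 7950.431 + 764.0997 + 13117.31
= 30322.15 MJ
e = 30322.15 / 67.096 = 451.92 MJ/m^2

451.92 MJ/m^2


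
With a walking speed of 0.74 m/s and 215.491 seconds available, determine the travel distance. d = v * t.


d = 0.74 * 215.491 = 159.46 m

159.46 m


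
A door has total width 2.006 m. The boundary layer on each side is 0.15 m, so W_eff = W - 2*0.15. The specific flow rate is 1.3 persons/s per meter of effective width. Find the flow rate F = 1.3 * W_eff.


W_eff = 2.006 - 0.30 = 1.706 m
F = 1.3 * 1.706 = 2.2178 persons/s

2.2178 persons/s


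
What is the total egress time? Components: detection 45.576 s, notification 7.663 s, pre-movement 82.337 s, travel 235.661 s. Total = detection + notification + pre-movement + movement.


Total = 45.576 + 7.663 + 82.337 + 235.661 = 371.237 s

371.237 s


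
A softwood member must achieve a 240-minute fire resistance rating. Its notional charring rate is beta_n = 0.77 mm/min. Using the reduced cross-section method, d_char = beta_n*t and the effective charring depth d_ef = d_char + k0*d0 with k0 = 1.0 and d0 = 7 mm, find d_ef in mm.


d_char = 0.77 * 240 = 184.8 mm
d_ef = 184.8 + 1.0*7 = 191.8 mm

191.8 mm


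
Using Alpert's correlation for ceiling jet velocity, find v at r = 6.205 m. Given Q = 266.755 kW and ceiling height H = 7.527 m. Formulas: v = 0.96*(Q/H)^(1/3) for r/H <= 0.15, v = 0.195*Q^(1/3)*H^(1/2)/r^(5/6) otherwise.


r/H = 6.205 / 7.527 = 0.82437
r/H > 0.15, so v = 0.195*Q^(1/3)*H^(1/2)/r^(5/6)
Q^(1/3) = 6.4373
H^(1/2) = 2.7435
r^(5/6) = 4.5774
v = 0.195 * 6.4373 * 2.7435 / 4.5774 = 0.75237 m/s

0.75237 m/s


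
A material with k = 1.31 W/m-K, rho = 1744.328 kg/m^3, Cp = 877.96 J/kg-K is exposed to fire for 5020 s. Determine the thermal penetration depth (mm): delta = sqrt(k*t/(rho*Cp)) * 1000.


alpha = 1.31 / (1744.328 * 877.96) = 8.5540e-07 m^2/s
alpha * t = 0.0042941
delta = sqrt(0.0042941) * 1000 = 65.529 mm

65.529 mm


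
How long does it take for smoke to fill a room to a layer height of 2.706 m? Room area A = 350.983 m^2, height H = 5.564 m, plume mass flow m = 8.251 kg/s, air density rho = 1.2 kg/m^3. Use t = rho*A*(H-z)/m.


H - z = 2.858 m
t = 1.2 * 350.983 * 2.858 / 8.251 = 145.89 s

145.89 s


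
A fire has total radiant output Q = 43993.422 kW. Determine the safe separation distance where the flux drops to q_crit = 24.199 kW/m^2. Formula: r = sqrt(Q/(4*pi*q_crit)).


4*pi*q_crit = 304.09
Q/(4*pi*q_crit) = 144.67
r = sqrt(144.67) = 12.028 m

12.028 m


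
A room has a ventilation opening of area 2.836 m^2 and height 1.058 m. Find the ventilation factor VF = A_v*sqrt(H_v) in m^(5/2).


sqrt(H_v) = 1.0286
VF = 2.836 * 1.0286 = 2.9171 m^(5/2)

2.9171 m^(5/2)


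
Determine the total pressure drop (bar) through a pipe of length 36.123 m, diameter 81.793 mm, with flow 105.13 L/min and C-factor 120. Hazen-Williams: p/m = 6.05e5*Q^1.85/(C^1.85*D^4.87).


Q^1.85 = 5497.9
C^1.85 = 7022.4
D^4.87 = 2.0650e+09
p/m = 0.00022937 bar/m
p_total = 0.00022937 * 36.123 = 0.0082855 bar

0.0082855 bar


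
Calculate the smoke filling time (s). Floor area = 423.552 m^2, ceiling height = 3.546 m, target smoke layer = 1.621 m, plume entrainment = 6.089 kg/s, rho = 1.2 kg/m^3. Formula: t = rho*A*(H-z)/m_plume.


H - z = 1.925 m
t = 1.2 * 423.552 * 1.925 / 6.089 = 160.68 s

160.68 s


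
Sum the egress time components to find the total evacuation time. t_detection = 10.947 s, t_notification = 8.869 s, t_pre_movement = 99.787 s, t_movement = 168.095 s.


Total = 10.947 + 8.869 + 99.787 + 168.095 = 287.698 s

287.698 s


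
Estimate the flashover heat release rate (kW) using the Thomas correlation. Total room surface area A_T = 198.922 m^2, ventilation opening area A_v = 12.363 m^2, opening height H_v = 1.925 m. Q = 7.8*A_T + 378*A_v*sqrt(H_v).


7.8*A_T = 1551.6
sqrt(H_v) = 1.3874
378*A_v*sqrt(H_v) = 6483.8
Q = 1551.6 + 6483.8 = 8035.4 kW

8035.4 kW


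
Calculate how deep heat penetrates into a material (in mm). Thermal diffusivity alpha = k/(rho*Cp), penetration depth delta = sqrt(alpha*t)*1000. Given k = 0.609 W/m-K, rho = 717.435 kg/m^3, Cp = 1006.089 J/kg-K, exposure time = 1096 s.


alpha = 0.609 / (717.435 * 1006.089) = 8.4372e-07 m^2/s
alpha * t = 0.00092472
delta = sqrt(0.00092472) * 1000 = 30.409 mm

30.409 mm


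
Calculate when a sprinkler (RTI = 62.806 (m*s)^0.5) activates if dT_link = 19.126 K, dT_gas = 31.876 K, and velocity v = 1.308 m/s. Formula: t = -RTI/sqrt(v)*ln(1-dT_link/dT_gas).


dT_link/dT_gas = 0.60001
ln(1 - 0.60001) = -0.91632
t = -62.806 / sqrt(1.308) * -0.91632 = 50.321 s

50.321 s


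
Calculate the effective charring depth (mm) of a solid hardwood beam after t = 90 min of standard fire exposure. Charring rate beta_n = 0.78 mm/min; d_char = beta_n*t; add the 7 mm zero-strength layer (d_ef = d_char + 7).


d_char = 0.78 * 90 = 70.2 mm
d_ef = 70.2 + 1.0*7 = 77.2 mm

77.2 mm


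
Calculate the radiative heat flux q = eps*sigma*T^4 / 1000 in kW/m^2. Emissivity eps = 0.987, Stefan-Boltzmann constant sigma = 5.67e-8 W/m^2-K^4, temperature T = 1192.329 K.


T^4 = 2.0211e+12
q = 0.987 * 5.67e-8 * 2.0211e+12 / 1000 = 113.11 kW/m^2

113.11 kW/m^2


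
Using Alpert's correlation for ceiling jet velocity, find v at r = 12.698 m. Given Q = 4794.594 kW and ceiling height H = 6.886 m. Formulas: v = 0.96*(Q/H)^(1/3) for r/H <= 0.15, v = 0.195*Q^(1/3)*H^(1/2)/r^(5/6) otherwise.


r/H = 12.698 / 6.886 = 1.8440
r/H > 0.15, so v = 0.195*Q^(1/3)*H^(1/2)/r^(5/6)
Q^(1/3) = 16.862
H^(1/2) = 2.6241
r^(5/6) = 8.3134
v = 0.195 * 16.862 * 2.6241 / 8.3134 = 1.0379 m/s

1.0379 m/s


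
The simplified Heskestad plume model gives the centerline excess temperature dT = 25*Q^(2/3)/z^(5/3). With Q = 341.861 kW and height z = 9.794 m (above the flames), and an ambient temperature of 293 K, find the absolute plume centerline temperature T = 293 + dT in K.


Q^(2/3) = 48.891
z^(5/3) = 44.833
dT = 25 * 48.891 / 44.833 = 27.263 K
T = 293 + 27.263 = 320.26 K

320.26 K


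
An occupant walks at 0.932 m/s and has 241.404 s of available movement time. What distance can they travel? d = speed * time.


d = 0.932 * 241.404 = 224.99 m

224.99 m


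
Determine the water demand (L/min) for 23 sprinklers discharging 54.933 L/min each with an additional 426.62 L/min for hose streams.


Sprinkler demand = 23 * 54.933 = 1263.459 L/min
Total = 1263.459 + 426.62 = 1690.079 L/min

1690.079 L/min


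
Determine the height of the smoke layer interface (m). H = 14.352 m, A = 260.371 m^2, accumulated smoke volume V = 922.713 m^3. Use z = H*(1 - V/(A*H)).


V/(A*H) = 0.24692
1 - 0.24692 = 0.75308
z = 14.352 * 0.75308 = 10.808 m

10.808 m


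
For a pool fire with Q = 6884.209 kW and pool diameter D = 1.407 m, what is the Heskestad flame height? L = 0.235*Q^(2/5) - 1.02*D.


Q^(2/5) = 34.288
0.235 * Q^(2/5) = 8.0577
1.02 * D = 1.4351
L = 6.6225 m

6.6225 m


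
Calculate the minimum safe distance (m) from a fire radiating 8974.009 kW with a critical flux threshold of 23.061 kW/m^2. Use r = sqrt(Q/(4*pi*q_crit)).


4*pi*q_crit = 289.79
Q/(4*pi*q_crit) = 30.967
r = sqrt(30.967) = 5.5648 m

5.5648 m


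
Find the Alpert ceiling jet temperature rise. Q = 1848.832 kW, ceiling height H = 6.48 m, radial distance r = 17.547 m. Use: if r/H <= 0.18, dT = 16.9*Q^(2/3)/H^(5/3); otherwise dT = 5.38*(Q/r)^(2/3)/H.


r/H = 17.547 / 6.48 = 2.7079
r/H > 0.18, so dT = 5.38*(Q/r)^(2/3)/H
Q/r = 105.36
(Q/r)^(2/3) = 22.308
dT = 5.38 * 22.308 / 6.48 = 18.521 K

18.521 K
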